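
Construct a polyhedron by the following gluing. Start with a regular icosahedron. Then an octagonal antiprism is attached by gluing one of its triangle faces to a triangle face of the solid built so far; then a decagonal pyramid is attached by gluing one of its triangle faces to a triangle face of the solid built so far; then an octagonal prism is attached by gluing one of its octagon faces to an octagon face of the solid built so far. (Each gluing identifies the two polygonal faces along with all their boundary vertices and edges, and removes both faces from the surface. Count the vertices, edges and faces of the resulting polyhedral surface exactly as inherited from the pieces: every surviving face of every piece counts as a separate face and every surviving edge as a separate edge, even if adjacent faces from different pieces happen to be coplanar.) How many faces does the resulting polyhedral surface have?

A regular icosahedron: V=12, E=30, F=20.
Attach an octagonal antiprism (V=16, E=32, F=18) along a 3-gon: merge 3 vertices and 3 edges, delete both glued faces → V=25, E=59, F=36.
Attach a decagonal pyramid (V=11, E=20, F=11) along a 3-gon: merge 3 vertices and 3 edges, delete both glued faces → V=33, E=76, F=45.
Attach an octagonal prism (V=16, E=24, F=10) along an 8-gon: merge 8 vertices and 8 edges, delete both glued faces → V=41, E=92, F=53.
Check: V − E + F = 41 − 92 + 53 = 2.

53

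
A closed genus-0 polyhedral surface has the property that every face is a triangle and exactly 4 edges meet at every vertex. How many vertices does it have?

6

Each face has 3 edges and each edge borders two faces, so 2E = 3F.
Each vertex has degree 4, so 4V = 2E and hence V = 3F/4.
Euler: V − E + F = 2 ⇒ (3F/4) − (3F/2) + F = 2.
Multiply by 8: (6 − 12 + 8)F = 16, i.e. 2F = 16.
So F = 8, E = 3·8/2 = 12, V = 3·8/4 = 6.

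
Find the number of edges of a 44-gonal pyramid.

A pyramid on an n-gon base has one n-gon and n triangles: V = 44 + 1 = 45, E = 2·44 = 88, F = 44 + 1 = 45.

88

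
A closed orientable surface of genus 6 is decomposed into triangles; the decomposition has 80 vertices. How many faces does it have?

χ = 2 − 2·6 = -10, and every face is a triangle so 3F = 2E.
V − E + F = -10 with E = 3F/2 gives 80 − (3/2 − 1)·F = -10, so F = 180 and E = 270.

180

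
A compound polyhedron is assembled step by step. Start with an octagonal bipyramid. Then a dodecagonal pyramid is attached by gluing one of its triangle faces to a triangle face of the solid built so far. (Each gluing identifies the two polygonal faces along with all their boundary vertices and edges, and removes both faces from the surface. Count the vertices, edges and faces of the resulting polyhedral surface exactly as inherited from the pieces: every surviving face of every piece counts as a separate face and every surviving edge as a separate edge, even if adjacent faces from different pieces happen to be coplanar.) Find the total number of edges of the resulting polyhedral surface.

45

An octagonal bipyramid: V=10, E=24, F=16.
Attach a dodecagonal pyramid (V=13, E=24, F=13) along a 3-gon: merge 3 vertices and 3 edges, delete both glued faces → V=20, E=45, F=27.
Check: V − E + F = 20 − 45 + 27 = 2.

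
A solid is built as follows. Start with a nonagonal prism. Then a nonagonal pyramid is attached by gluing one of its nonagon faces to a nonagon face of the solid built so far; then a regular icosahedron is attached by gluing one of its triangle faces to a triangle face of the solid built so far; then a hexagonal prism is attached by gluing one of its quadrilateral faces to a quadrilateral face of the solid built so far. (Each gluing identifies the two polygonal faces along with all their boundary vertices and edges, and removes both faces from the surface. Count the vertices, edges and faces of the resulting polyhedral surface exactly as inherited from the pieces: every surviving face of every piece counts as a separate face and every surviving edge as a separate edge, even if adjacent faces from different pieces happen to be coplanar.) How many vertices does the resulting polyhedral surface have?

36

A nonagonal prism: V=18, E=27, F=11.
Attach a nonagonal pyramid (V=10, E=18, F=10) along a 9-gon: merge 9 vertices and 9 edges, delete both glued faces → V=19, E=36, F=19.
Attach a regular icosahedron (V=12, E=30, F=20) along a 3-gon: merge 3 vertices and 3 edges, delete both glued faces → V=28, E=63, F=37.
Attach a hexagonal prism (V=12, E=18, F=8) along a 4-gon: merge 4 vertices and 4 edges, delete both glued faces → V=36, E=77, F=43.
Check: V − E + F = 36 − 77 + 43 = 2.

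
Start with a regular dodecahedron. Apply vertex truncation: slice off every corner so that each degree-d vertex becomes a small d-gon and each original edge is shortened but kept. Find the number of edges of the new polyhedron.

The base solid has V = 20, E = 30, F = 12.
Truncation replaces each original edge-end by a new vertex, so V′ = 2E = 60.
Each original edge survives, and each old vertex of degree d contributes d new edges; summing degrees gives Σd = 2E, so E′ = E + 2E = 3E = 90.
Each original face survives and each original vertex becomes one new face: F′ = F + V = 32.

90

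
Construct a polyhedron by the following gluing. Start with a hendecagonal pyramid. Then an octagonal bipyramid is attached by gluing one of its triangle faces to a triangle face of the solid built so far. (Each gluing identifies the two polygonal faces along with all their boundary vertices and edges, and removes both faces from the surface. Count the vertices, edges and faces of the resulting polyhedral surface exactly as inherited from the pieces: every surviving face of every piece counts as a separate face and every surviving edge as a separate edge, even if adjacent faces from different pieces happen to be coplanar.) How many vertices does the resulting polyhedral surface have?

A hendecagonal pyramid: V=12, E=22, F=12.
Attach an octagonal bipyramid (V=10, E=24, F=16) along a 3-gon: merge 3 vertices and 3 edges, delete both glued faces → V=19, E=43, F=26.
Check: V − E + F = 19 − 43 + 26 = 2.

19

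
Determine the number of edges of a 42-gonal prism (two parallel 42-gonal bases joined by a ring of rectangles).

126

A prism on an n-gon has two n-gon bases and n rectangular sides: V = 2·42 = 84, E = 3·42 = 126, F = 42 + 2 = 44.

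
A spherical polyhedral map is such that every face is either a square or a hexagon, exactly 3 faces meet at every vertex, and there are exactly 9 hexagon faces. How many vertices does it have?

26

Let x be the number of squares; then F = 9 + x.
Edge–face incidences: 2E = 6·9 + 4·x = 54 + 4x.
Every vertex has degree 3, so 3V = 2E.
Euler: V − E + F = 2 ⇒ (2E)/3 − E + (9 + x) = 2.
Multiply by 6: 2·(2E) − 3·(2E) + 6·(9 + x) = 12, i.e. 54 + 6x − (54 + 4x) = 12.
Collecting terms: 2x = 12, so x = 6.
Then 2E = 54 + 4·6 = 78, so E = 39, V = 2E/3 = 26, F = 9 + 6 = 15.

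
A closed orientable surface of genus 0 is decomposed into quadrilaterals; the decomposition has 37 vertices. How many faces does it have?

35

χ = 2 − 2·0 = 2, and every face is a square so 4F = 2E.
V − E + F = 2 with E = 4F/2 gives 37 − (4/2 − 1)·F = 2, so F = 35 and E = 70.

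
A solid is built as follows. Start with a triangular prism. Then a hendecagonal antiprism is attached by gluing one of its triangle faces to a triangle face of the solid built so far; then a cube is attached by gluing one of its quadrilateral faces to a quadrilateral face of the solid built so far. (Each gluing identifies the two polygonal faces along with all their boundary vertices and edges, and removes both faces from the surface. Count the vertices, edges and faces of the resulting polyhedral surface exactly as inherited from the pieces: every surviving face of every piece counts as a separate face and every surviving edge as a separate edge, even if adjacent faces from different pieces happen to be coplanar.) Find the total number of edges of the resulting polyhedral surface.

58

A triangular prism: V=6, E=9, F=5.
Attach a hendecagonal antiprism (V=22, E=44, F=24) along a 3-gon: merge 3 vertices and 3 edges, delete both glued faces → V=25, E=50, F=27.
Attach a cube (V=8, E=12, F=6) along a 4-gon: merge 4 vertices and 4 edges, delete both glued faces → V=29, E=58, F=31.
Check: V − E + F = 29 − 58 + 31 = 2.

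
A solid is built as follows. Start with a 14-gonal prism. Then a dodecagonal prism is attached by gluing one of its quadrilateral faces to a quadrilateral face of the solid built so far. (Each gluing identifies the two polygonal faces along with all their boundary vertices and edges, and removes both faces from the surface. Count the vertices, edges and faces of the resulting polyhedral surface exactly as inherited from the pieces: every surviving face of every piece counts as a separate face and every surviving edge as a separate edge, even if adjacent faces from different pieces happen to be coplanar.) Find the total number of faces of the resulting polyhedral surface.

A 14-gonal prism: V=28, E=42, F=16.
Attach a dodecagonal prism (V=24, E=36, F=14) along a 4-gon: merge 4 vertices and 4 edges, delete both glued faces → V=48, E=74, F=28.
Check: V − E + F = 48 − 74 + 28 = 2.

28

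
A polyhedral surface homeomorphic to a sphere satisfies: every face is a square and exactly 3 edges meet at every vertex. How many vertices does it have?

Each face has 4 edges and each edge borders two faces, so 2E = 4F.
Each vertex has degree 3, so 3V = 2E and hence V = 4F/3.
Euler: V − E + F = 2 ⇒ (4F/3) − (4F/2) + F = 2.
Multiply by 6: (8 − 12 + 6)F = 12, i.e. 2F = 12.
So F = 6, E = 4·6/2 = 12, V = 4·6/3 = 8.

8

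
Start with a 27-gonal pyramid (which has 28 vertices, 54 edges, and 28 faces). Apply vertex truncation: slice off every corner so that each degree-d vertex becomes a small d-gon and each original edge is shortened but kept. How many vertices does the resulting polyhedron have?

108

Truncation replaces each original edge-end by a new vertex, so V′ = 2E = 108.
Each original edge survives, and each old vertex of degree d contributes d new edges; summing degrees gives Σd = 2E, so E′ = E + 2E = 3E = 162.
Each original face survives and each original vertex becomes one new face: F′ = F + V = 56.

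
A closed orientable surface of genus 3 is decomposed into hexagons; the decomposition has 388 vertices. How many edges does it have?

χ = 2 − 2·3 = -4, and every face is a hexagon so 6F = 2E.
V − E + F = -4 with E = 6F/2 gives 388 − (6/2 − 1)·F = -4, so F = 196 and E = 588.

588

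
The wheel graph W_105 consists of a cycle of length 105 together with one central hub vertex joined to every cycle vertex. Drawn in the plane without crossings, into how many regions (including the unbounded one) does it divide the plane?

106

W_105 has V = 105 + 1 = 106 vertices and E = 2·105 = 210 edges.
By Euler's formula F = 2 − V + E = 2 − 106 + 210 = 106.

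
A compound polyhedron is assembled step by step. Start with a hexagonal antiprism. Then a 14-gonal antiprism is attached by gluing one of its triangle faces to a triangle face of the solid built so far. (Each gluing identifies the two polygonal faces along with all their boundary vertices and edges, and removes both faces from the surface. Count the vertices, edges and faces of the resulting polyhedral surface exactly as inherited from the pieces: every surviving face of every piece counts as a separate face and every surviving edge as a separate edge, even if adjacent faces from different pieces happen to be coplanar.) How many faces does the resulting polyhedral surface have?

42

A hexagonal antiprism: V=12, E=24, F=14.
Attach a 14-gonal antiprism (V=28, E=56, F=30) along a 3-gon: merge 3 vertices and 3 edges, delete both glued faces → V=37, E=77, F=42.
Check: V − E + F = 37 − 77 + 42 = 2.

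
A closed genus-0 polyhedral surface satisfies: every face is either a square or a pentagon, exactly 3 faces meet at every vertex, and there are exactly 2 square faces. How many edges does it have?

Let x be the number of pentagons; then F = 2 + x.
Edge–face incidences: 2E = 4·2 + 5·x = 8 + 5x.
Every vertex has degree 3, so 3V = 2E.
Euler: V − E + F = 2 ⇒ (2E)/3 − E + (2 + x) = 2.
Multiply by 6: 2·(2E) − 3·(2E) + 6·(2 + x) = 12, i.e. 12 + 6x − (8 + 5x) = 12.
Collecting terms: x + 4 = 12, so x = 8.
Then 2E = 8 + 5·8 = 48, so E = 24, V = 2E/3 = 16, F = 2 + 8 = 10.

24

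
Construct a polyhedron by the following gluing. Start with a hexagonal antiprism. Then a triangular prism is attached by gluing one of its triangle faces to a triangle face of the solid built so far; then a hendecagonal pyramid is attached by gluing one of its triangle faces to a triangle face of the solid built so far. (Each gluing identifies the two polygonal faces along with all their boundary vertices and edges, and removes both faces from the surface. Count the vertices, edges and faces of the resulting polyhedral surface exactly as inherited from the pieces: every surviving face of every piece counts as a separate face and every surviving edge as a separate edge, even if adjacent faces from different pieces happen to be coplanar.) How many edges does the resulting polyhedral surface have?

49

A hexagonal antiprism: V=12, E=24, F=14.
Attach a triangular prism (V=6, E=9, F=5) along a 3-gon: merge 3 vertices and 3 edges, delete both glued faces → V=15, E=30, F=17.
Attach a hendecagonal pyramid (V=12, E=22, F=12) along a 3-gon: merge 3 vertices and 3 edges, delete both glued faces → V=24, E=49, F=27.
Check: V − E + F = 24 − 49 + 27 = 2.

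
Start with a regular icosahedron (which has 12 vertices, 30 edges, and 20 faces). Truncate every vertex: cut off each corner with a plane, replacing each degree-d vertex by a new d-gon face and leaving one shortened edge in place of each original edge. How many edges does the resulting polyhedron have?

Truncation replaces each original edge-end by a new vertex, so V′ = 2E = 60.
Each original edge survives, and each old vertex of degree d contributes d new edges; summing degrees gives Σd = 2E, so E′ = E + 2E = 3E = 90.
Each original face survives and each original vertex becomes one new face: F′ = F + V = 32.

90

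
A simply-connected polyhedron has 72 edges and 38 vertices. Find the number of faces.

36

Here V − E + F = 2.
F = 2 − V + E = 2 − 38 + 72 = 36.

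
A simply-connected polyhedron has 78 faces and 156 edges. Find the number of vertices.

80

Here V − E + F = 2.
V = 2 + E − F = 2 + 156 − 78 = 80.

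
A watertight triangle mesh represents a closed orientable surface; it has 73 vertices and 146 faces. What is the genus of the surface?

1

Every face is a triangle, so 2E = 3·146 = 438, giving E = 219.
χ = V − E + F = 73 − 219 + 146 = 0.
For a closed orientable surface χ = 2 − 2g, so g = (2 − (0))/2 = 1.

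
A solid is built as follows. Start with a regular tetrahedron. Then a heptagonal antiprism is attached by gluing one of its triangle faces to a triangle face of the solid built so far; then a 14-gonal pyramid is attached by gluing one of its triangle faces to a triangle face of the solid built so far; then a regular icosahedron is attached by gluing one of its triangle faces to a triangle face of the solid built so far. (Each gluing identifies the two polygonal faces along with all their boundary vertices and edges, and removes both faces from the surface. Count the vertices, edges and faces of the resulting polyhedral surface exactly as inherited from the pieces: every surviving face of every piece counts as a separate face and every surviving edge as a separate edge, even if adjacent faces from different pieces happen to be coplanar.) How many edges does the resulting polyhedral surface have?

83

A regular tetrahedron: V=4, E=6, F=4.
Attach a heptagonal antiprism (V=14, E=28, F=16) along a 3-gon: merge 3 vertices and 3 edges, delete both glued faces → V=15, E=31, F=18.
Attach a 14-gonal pyramid (V=15, E=28, F=15) along a 3-gon: merge 3 vertices and 3 edges, delete both glued faces → V=27, E=56, F=31.
Attach a regular icosahedron (V=12, E=30, F=20) along a 3-gon: merge 3 vertices and 3 edges, delete both glued faces → V=36, E=83, F=49.
Check: V − E + F = 36 − 83 + 49 = 2.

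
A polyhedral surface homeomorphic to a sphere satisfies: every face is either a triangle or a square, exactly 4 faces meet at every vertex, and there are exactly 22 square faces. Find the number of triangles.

8

Let x be the number of triangles; then F = 22 + x.
Edge–face incidences: 2E = 4·22 + 3·x = 88 + 3x.
Every vertex has degree 4, so 4V = 2E.
Euler: V − E + F = 2 ⇒ (2E)/4 − E + (22 + x) = 2.
Multiply by 8: 2·(2E) − 4·(2E) + 8·(22 + x) = 16, i.e. 176 + 8x − 2·(88 + 3x) = 16.
Collecting terms: 2x = 16, so x = 8.
Then 2E = 88 + 3·8 = 112, so E = 56, V = 2E/4 = 28, F = 22 + 8 = 30.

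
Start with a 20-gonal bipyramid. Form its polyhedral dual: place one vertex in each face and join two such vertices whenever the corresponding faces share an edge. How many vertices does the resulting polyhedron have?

The base solid has V = 22, E = 60, F = 40.
The dual swaps V and F and preserves E: V′ = F = 40, E′ = E = 60, F′ = V = 22.

40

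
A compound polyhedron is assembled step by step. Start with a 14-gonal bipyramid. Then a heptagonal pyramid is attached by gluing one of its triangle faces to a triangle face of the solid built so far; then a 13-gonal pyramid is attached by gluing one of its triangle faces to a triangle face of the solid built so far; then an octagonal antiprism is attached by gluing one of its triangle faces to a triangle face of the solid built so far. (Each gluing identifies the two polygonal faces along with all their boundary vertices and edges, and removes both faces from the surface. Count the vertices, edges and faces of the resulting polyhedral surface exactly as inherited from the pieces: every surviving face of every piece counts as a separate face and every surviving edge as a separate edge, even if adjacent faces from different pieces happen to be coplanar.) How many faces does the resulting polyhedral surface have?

62

A 14-gonal bipyramid: V=16, E=42, F=28.
Attach a heptagonal pyramid (V=8, E=14, F=8) along a 3-gon: merge 3 vertices and 3 edges, delete both glued faces → V=21, E=53, F=34.
Attach a 13-gonal pyramid (V=14, E=26, F=14) along a 3-gon: merge 3 vertices and 3 edges, delete both glued faces → V=32, E=76, F=46.
Attach an octagonal antiprism (V=16, E=32, F=18) along a 3-gon: merge 3 vertices and 3 edges, delete both glued faces → V=45, E=105, F=62.
Check: V − E + F = 45 − 105 + 62 = 2.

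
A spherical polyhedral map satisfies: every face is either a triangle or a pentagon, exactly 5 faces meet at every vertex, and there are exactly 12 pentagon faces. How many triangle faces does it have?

80

Let x be the number of triangles; then F = 12 + x.
Edge–face incidences: 2E = 5·12 + 3·x = 60 + 3x.
Every vertex has degree 5, so 5V = 2E.
Euler: V − E + F = 2 ⇒ (2E)/5 − E + (12 + x) = 2.
Multiply by 10: 2·(2E) − 5·(2E) + 10·(12 + x) = 20, i.e. 120 + 10x − 3·(60 + 3x) = 20.
Collecting terms: x − 60 = 20, so x = 80.
Then 2E = 60 + 3·80 = 300, so E = 150, V = 2E/5 = 60, F = 12 + 80 = 92.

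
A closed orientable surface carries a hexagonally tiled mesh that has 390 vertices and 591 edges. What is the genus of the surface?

Every face is a hexagon and each edge borders two faces, so 6F = 2·591, giving F = 197.
χ = V − E + F = 390 − 591 + 197 = -4.
For a closed orientable surface χ = 2 − 2g, so g = (2 − (-4))/2 = 3.

3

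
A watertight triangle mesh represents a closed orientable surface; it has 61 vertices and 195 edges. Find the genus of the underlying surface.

Every face is a triangle and each edge borders two faces, so 3F = 2·195, giving F = 130.
χ = V − E + F = 61 − 195 + 130 = -4.
For a closed orientable surface χ = 2 − 2g, so g = (2 − (-4))/2 = 3.

3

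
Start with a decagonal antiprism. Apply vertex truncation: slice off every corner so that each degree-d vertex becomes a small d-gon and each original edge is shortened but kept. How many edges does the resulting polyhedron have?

The base solid has V = 20, E = 40, F = 22.
Truncation replaces each original edge-end by a new vertex, so V′ = 2E = 80.
Each original edge survives, and each old vertex of degree d contributes d new edges; summing degrees gives Σd = 2E, so E′ = E + 2E = 3E = 120.
Each original face survives and each original vertex becomes one new face: F′ = F + V = 42.

120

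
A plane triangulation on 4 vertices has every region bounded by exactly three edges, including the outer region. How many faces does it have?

4

In a plane triangulation 3F = 2E and V − E + F = 2, so F = 2V − 4 = 2·4 − 4 = 4.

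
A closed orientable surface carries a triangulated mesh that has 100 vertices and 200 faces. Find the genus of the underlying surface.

1

Every face is a triangle, so 2E = 3·200 = 600, giving E = 300.
χ = V − E + F = 100 − 300 + 200 = 0.
For a closed orientable surface χ = 2 − 2g, so g = (2 − (0))/2 = 1.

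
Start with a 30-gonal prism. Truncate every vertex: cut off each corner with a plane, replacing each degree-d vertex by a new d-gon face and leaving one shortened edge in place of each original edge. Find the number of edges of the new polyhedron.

The base solid has V = 60, E = 90, F = 32.
Truncation replaces each original edge-end by a new vertex, so V′ = 2E = 180.
Each original edge survives, and each old vertex of degree d contributes d new edges; summing degrees gives Σd = 2E, so E′ = E + 2E = 3E = 270.
Each original face survives and each original vertex becomes one new face: F′ = F + V = 92.

270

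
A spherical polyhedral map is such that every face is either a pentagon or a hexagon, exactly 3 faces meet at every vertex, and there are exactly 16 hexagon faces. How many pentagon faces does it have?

Let x be the number of pentagons; then F = 16 + x.
Edge–face incidences: 2E = 6·16 + 5·x = 96 + 5x.
Every vertex has degree 3, so 3V = 2E.
Euler: V − E + F = 2 ⇒ (2E)/3 − E + (16 + x) = 2.
Multiply by 6: 2·(2E) − 3·(2E) + 6·(16 + x) = 12, i.e. 96 + 6x − (96 + 5x) = 12.
Collecting terms: x = 12.
Then 2E = 96 + 5·12 = 156, so E = 78, V = 2E/3 = 52, F = 16 + 12 = 28.

12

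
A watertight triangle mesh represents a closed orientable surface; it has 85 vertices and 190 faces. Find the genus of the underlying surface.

6

Every face is a triangle, so 2E = 3·190 = 570, giving E = 285.
χ = V − E + F = 85 − 285 + 190 = -10.
For a closed orientable surface χ = 2 − 2g, so g = (2 − (-10))/2 = 6.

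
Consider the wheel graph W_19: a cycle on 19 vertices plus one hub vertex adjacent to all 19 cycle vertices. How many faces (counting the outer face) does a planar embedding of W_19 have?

W_19 has V = 19 + 1 = 20 vertices and E = 2·19 = 38 edges.
By Euler's formula F = 2 − V + E = 2 − 20 + 38 = 20.

20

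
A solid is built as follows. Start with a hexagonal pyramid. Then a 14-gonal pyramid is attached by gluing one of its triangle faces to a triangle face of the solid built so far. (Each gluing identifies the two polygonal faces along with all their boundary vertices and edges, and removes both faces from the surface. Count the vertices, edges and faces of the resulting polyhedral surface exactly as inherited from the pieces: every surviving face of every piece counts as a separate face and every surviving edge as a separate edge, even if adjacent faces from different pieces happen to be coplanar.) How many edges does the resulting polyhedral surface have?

37

A hexagonal pyramid: V=7, E=12, F=7.
Attach a 14-gonal pyramid (V=15, E=28, F=15) along a 3-gon: merge 3 vertices and 3 edges, delete both glued faces → V=19, E=37, F=20.
Check: V − E + F = 19 − 37 + 20 = 2.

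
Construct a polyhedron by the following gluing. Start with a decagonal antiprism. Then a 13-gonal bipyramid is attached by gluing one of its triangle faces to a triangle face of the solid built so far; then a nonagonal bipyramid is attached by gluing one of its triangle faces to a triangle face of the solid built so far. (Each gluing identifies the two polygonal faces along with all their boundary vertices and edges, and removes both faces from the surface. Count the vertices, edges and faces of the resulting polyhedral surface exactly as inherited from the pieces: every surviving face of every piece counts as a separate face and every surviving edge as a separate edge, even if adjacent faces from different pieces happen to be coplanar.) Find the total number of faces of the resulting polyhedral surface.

62

A decagonal antiprism: V=20, E=40, F=22.
Attach a 13-gonal bipyramid (V=15, E=39, F=26) along a 3-gon: merge 3 vertices and 3 edges, delete both glued faces → V=32, E=76, F=46.
Attach a nonagonal bipyramid (V=11, E=27, F=18) along a 3-gon: merge 3 vertices and 3 edges, delete both glued faces → V=40, E=100, F=62.
Check: V − E + F = 40 − 100 + 62 = 2.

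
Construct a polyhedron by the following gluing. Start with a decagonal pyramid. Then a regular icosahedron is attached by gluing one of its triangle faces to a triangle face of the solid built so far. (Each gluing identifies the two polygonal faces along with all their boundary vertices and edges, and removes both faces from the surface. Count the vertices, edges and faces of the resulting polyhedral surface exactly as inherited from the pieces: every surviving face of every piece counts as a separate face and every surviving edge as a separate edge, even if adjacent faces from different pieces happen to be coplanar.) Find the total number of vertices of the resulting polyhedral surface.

A decagonal pyramid: V=11, E=20, F=11.
Attach a regular icosahedron (V=12, E=30, F=20) along a 3-gon: merge 3 vertices and 3 edges, delete both glued faces → V=20, E=47, F=29.
Check: V − E + F = 20 − 47 + 29 = 2.

20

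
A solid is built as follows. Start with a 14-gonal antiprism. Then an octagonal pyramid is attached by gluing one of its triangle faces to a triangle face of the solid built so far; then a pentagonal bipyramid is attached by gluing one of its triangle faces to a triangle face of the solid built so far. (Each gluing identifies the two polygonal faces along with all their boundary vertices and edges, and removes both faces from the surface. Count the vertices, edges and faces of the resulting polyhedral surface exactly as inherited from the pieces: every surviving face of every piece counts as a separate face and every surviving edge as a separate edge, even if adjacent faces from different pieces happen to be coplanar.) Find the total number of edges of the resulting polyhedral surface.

A 14-gonal antiprism: V=28, E=56, F=30.
Attach an octagonal pyramid (V=9, E=16, F=9) along a 3-gon: merge 3 vertices and 3 edges, delete both glued faces → V=34, E=69, F=37.
Attach a pentagonal bipyramid (V=7, E=15, F=10) along a 3-gon: merge 3 vertices and 3 edges, delete both glued faces → V=38, E=81, F=45.
Check: V − E + F = 38 − 81 + 45 = 2.

81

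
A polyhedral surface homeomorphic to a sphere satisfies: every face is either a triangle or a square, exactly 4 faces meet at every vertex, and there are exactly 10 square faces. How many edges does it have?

32

Let x be the number of triangles; then F = 10 + x.
Edge–face incidences: 2E = 4·10 + 3·x = 40 + 3x.
Every vertex has degree 4, so 4V = 2E.
Euler: V − E + F = 2 ⇒ (2E)/4 − E + (10 + x) = 2.
Multiply by 8: 2·(2E) − 4·(2E) + 8·(10 + x) = 16, i.e. 80 + 8x − 2·(40 + 3x) = 16.
Collecting terms: 2x = 16, so x = 8.
Then 2E = 40 + 3·8 = 64, so E = 32, V = 2E/4 = 16, F = 10 + 8 = 18.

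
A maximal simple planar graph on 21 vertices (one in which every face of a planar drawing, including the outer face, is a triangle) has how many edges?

57

In a plane triangulation 3F = 2E and V − E + F = 2, so E = 3V − 6 = 3·21 − 6 = 57.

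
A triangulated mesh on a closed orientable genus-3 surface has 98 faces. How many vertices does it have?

χ = 2 − 2·3 = -4, and every face is a triangle so 3F = 2E.
E = 3·98/2 = 147. Then V = -4 + E − F = -4 + 147 − 98 = 45.

45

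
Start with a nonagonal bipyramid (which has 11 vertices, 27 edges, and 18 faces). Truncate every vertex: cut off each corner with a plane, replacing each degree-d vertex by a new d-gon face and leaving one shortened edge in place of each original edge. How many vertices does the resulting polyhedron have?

54

Truncation replaces each original edge-end by a new vertex, so V′ = 2E = 54.
Each original edge survives, and each old vertex of degree d contributes d new edges; summing degrees gives Σd = 2E, so E′ = E + 2E = 3E = 81.
Each original face survives and each original vertex becomes one new face: F′ = F + V = 29.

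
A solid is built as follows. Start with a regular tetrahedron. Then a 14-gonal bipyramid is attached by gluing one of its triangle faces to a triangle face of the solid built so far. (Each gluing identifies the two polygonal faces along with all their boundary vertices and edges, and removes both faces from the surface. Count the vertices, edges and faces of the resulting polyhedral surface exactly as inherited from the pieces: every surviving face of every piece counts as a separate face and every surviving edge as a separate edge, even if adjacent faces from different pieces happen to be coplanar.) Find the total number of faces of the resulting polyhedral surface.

A regular tetrahedron: V=4, E=6, F=4.
Attach a 14-gonal bipyramid (V=16, E=42, F=28) along a 3-gon: merge 3 vertices and 3 edges, delete both glued faces → V=17, E=45, F=30.
Check: V − E + F = 17 − 45 + 30 = 2.

30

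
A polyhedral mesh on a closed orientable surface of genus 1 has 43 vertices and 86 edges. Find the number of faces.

For a closed orientable surface of genus 1, χ = 2 − 2·1 = 0.
F = 0 − V + E = 0 − 43 + 86 = 43.

43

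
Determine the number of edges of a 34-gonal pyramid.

68

A pyramid on an n-gon base has one n-gon and n triangles: V = 34 + 1 = 35, E = 2·34 = 68, F = 34 + 1 = 35.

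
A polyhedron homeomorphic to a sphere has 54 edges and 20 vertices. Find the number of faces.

Here V − E + F = 2.
F = 2 − V + E = 2 − 20 + 54 = 36.

36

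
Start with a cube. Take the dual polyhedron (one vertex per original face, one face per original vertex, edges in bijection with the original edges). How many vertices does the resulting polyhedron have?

The base solid has V = 8, E = 12, F = 6.
The dual swaps V and F and preserves E: V′ = F = 6, E′ = E = 12, F′ = V = 8.

6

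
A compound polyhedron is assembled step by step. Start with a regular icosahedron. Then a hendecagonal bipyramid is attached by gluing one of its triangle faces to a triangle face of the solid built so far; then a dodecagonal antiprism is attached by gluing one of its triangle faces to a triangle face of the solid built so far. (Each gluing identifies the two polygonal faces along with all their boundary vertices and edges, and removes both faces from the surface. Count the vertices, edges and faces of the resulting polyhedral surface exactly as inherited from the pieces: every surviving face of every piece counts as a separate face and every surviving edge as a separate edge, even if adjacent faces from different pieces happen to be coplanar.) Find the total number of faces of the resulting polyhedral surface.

A regular icosahedron: V=12, E=30, F=20.
Attach a hendecagonal bipyramid (V=13, E=33, F=22) along a 3-gon: merge 3 vertices and 3 edges, delete both glued faces → V=22, E=60, F=40.
Attach a dodecagonal antiprism (V=24, E=48, F=26) along a 3-gon: merge 3 vertices and 3 edges, delete both glued faces → V=43, E=105, F=64.
Check: V − E + F = 43 − 105 + 64 = 2.

64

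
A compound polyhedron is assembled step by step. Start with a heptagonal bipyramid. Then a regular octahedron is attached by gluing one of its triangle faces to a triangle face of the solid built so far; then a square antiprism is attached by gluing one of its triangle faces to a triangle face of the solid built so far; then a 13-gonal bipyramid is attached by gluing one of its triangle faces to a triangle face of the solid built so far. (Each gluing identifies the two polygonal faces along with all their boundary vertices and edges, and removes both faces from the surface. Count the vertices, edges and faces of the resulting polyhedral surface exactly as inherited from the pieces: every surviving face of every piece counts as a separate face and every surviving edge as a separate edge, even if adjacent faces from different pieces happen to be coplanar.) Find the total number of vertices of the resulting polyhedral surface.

29

A heptagonal bipyramid: V=9, E=21, F=14.
Attach a regular octahedron (V=6, E=12, F=8) along a 3-gon: merge 3 vertices and 3 edges, delete both glued faces → V=12, E=30, F=20.
Attach a square antiprism (V=8, E=16, F=10) along a 3-gon: merge 3 vertices and 3 edges, delete both glued faces → V=17, E=43, F=28.
Attach a 13-gonal bipyramid (V=15, E=39, F=26) along a 3-gon: merge 3 vertices and 3 edges, delete both glued faces → V=29, E=79, F=52.
Check: V − E + F = 29 − 79 + 52 = 2.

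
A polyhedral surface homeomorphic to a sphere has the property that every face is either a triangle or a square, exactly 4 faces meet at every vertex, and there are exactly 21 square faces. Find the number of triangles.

Let x be the number of triangles; then F = 21 + x.
Edge–face incidences: 2E = 4·21 + 3·x = 84 + 3x.
Every vertex has degree 4, so 4V = 2E.
Euler: V − E + F = 2 ⇒ (2E)/4 − E + (21 + x) = 2.
Multiply by 8: 2·(2E) − 4·(2E) + 8·(21 + x) = 16, i.e. 168 + 8x − 2·(84 + 3x) = 16.
Collecting terms: 2x = 16, so x = 8.
Then 2E = 84 + 3·8 = 108, so E = 54, V = 2E/4 = 27, F = 21 + 8 = 29.

8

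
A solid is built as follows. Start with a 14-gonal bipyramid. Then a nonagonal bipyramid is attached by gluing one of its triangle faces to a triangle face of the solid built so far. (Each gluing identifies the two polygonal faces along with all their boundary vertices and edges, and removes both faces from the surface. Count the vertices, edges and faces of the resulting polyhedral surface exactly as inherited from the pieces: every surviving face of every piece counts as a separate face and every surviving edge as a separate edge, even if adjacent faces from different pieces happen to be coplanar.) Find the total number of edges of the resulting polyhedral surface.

A 14-gonal bipyramid: V=16, E=42, F=28.
Attach a nonagonal bipyramid (V=11, E=27, F=18) along a 3-gon: merge 3 vertices and 3 edges, delete both glued faces → V=24, E=66, F=44.
Check: V − E + F = 24 − 66 + 44 = 2.

66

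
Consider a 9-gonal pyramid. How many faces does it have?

A pyramid on an n-gon base has one n-gon and n triangles: V = 9 + 1 = 10, E = 2·9 = 18, F = 9 + 1 = 10.

10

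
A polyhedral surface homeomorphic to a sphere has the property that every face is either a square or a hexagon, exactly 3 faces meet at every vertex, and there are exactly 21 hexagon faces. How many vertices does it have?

50

Let x be the number of squares; then F = 21 + x.
Edge–face incidences: 2E = 6·21 + 4·x = 126 + 4x.
Every vertex has degree 3, so 3V = 2E.
Euler: V − E + F = 2 ⇒ (2E)/3 − E + (21 + x) = 2.
Multiply by 6: 2·(2E) − 3·(2E) + 6·(21 + x) = 12, i.e. 126 + 6x − (126 + 4x) = 12.
Collecting terms: 2x = 12, so x = 6.
Then 2E = 126 + 4·6 = 150, so E = 75, V = 2E/3 = 50, F = 21 + 6 = 27.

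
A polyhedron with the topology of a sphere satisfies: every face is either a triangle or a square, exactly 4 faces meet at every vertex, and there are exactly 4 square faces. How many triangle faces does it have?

Let x be the number of triangles; then F = 4 + x.
Edge–face incidences: 2E = 4·4 + 3·x = 16 + 3x.
Every vertex has degree 4, so 4V = 2E.
Euler: V − E + F = 2 ⇒ (2E)/4 − E + (4 + x) = 2.
Multiply by 8: 2·(2E) − 4·(2E) + 8·(4 + x) = 16, i.e. 32 + 8x − 2·(16 + 3x) = 16.
Collecting terms: 2x = 16, so x = 8.
Then 2E = 16 + 3·8 = 40, so E = 20, V = 2E/4 = 10, F = 4 + 8 = 12.

8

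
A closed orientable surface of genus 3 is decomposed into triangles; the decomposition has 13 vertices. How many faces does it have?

χ = 2 − 2·3 = -4, and every face is a triangle so 3F = 2E.
V − E + F = -4 with E = 3F/2 gives 13 − (3/2 − 1)·F = -4, so F = 34 and E = 51.

34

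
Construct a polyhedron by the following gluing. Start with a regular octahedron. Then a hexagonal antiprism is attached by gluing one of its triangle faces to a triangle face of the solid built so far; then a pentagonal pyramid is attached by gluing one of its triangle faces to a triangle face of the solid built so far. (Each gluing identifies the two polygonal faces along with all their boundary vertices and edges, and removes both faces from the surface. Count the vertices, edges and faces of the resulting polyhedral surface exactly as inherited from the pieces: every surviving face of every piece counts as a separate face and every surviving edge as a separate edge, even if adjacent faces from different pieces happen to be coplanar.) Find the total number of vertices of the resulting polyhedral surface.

A regular octahedron: V=6, E=12, F=8.
Attach a hexagonal antiprism (V=12, E=24, F=14) along a 3-gon: merge 3 vertices and 3 edges, delete both glued faces → V=15, E=33, F=20.
Attach a pentagonal pyramid (V=6, E=10, F=6) along a 3-gon: merge 3 vertices and 3 edges, delete both glued faces → V=18, E=40, F=24.
Check: V − E + F = 18 − 40 + 24 = 2.

18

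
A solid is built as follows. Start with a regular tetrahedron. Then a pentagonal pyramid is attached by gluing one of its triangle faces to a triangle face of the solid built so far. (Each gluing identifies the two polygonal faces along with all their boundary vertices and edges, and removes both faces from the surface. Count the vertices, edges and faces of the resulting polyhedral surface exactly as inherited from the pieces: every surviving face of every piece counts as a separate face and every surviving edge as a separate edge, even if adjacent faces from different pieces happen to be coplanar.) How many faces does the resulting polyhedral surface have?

A regular tetrahedron: V=4, E=6, F=4.
Attach a pentagonal pyramid (V=6, E=10, F=6) along a 3-gon: merge 3 vertices and 3 edges, delete both glued faces → V=7, E=13, F=8.
Check: V − E + F = 7 − 13 + 8 = 2.

8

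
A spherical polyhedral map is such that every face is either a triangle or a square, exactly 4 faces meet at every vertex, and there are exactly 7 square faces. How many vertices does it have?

Let x be the number of triangles; then F = 7 + x.
Edge–face incidences: 2E = 4·7 + 3·x = 28 + 3x.
Every vertex has degree 4, so 4V = 2E.
Euler: V − E + F = 2 ⇒ (2E)/4 − E + (7 + x) = 2.
Multiply by 8: 2·(2E) − 4·(2E) + 8·(7 + x) = 16, i.e. 56 + 8x − 2·(28 + 3x) = 16.
Collecting terms: 2x = 16, so x = 8.
Then 2E = 28 + 3·8 = 52, so E = 26, V = 2E/4 = 13, F = 7 + 8 = 15.

13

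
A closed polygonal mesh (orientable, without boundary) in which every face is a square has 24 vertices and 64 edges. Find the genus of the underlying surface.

5

Every face is a square and each edge borders two faces, so 4F = 2·64, giving F = 32.
χ = V − E + F = 24 − 64 + 32 = -8.
For a closed orientable surface χ = 2 − 2g, so g = (2 − (-8))/2 = 5.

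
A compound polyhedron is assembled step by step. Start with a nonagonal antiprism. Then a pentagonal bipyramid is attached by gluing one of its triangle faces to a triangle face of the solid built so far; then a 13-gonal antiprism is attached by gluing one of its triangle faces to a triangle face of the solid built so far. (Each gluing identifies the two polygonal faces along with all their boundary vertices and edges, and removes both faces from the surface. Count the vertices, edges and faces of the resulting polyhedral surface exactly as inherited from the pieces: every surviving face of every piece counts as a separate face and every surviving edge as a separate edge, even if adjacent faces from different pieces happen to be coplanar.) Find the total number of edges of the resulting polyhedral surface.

97

A nonagonal antiprism: V=18, E=36, F=20.
Attach a pentagonal bipyramid (V=7, E=15, F=10) along a 3-gon: merge 3 vertices and 3 edges, delete both glued faces → V=22, E=48, F=28.
Attach a 13-gonal antiprism (V=26, E=52, F=28) along a 3-gon: merge 3 vertices and 3 edges, delete both glued faces → V=45, E=97, F=54.
Check: V − E + F = 45 − 97 + 54 = 2.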